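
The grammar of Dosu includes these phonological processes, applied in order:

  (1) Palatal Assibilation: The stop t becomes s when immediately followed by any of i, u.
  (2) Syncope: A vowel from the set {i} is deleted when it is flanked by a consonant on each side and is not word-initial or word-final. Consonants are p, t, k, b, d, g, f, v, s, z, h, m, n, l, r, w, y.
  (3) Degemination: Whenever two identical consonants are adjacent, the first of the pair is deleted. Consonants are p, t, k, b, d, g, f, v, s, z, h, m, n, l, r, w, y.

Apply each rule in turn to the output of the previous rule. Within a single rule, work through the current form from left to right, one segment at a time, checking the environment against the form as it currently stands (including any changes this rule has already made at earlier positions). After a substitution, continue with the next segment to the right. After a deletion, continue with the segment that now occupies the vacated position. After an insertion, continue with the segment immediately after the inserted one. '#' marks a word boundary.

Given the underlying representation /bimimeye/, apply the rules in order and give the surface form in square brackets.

[bmeye]

(1) Palatal Assibilation: no change — [bimimeye]
(2) Syncope: [bimimeye] → [bmmeye]
(3) Degemination: [bmmeye] → [bmeye]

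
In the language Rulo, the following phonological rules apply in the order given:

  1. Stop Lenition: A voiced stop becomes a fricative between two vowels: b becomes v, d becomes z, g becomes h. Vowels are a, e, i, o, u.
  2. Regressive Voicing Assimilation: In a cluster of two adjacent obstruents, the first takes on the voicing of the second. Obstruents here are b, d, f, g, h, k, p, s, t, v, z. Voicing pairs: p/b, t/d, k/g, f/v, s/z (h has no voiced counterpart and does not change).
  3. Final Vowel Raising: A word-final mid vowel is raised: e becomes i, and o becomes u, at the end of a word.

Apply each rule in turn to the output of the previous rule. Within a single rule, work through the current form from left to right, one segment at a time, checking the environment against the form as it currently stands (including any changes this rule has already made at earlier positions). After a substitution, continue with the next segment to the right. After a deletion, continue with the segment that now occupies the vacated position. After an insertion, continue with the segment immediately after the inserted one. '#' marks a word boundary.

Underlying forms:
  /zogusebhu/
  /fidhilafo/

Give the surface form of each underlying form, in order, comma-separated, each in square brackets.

/zogusebhu/:
  1 Stop Lenition: [zogusebhu] → [zohusebhu]
  2 Regressive Voicing Assimilation: [zohusebhu] → [zohusephu]
  3 Final Vowel Raising: no change — [zohusephu]
/fidhilafo/:
  1 Stop Lenition: no change — [fidhilafo]
  2 Regressive Voicing Assimilation: [fidhilafo] → [fithilafo]
  3 Final Vowel Raising: [fithilafo] → [fithilafu]

[zohusephu], [fithilafu]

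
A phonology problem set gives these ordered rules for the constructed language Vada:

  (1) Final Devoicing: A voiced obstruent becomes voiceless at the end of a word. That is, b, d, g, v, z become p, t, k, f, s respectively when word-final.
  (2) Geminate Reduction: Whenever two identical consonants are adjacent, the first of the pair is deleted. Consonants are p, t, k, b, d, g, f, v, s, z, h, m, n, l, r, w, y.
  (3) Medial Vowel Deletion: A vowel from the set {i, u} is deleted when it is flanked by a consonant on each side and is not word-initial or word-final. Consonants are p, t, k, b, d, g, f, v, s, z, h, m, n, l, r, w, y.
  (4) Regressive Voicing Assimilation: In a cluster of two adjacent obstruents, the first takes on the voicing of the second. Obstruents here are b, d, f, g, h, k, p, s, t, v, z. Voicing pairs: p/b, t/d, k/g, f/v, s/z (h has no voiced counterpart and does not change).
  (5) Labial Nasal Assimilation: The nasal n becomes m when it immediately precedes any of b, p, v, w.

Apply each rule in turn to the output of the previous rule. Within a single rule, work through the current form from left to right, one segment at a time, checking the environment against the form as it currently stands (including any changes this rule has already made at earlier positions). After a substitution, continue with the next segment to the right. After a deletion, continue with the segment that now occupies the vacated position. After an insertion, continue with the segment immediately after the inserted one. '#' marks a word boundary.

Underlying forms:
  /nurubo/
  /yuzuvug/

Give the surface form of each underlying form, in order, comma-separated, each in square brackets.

/nurubo/:
  (1) Final Devoicing: no change — [nurubo]
  (2) Geminate Reduction: no change — [nurubo]
  (3) Medial Vowel Deletion: [nurubo] → [nrbo]
  (4) Regressive Voicing Assimilation: no change — [nrbo]
  (5) Labial Nasal Assimilation: no change — [nrbo]
/yuzuvug/:
  (1) Final Devoicing: [yuzuvug] → [yuzuvuk]
  (2) Geminate Reduction: no change — [yuzuvuk]
  (3) Medial Vowel Deletion: [yuzuvuk] → [yzvk]
  (4) Regressive Voicing Assimilation: [yzvk] → [yzfk]
  (5) Labial Nasal Assimilation: no change — [yzfk]

[nrbo], [yzfk]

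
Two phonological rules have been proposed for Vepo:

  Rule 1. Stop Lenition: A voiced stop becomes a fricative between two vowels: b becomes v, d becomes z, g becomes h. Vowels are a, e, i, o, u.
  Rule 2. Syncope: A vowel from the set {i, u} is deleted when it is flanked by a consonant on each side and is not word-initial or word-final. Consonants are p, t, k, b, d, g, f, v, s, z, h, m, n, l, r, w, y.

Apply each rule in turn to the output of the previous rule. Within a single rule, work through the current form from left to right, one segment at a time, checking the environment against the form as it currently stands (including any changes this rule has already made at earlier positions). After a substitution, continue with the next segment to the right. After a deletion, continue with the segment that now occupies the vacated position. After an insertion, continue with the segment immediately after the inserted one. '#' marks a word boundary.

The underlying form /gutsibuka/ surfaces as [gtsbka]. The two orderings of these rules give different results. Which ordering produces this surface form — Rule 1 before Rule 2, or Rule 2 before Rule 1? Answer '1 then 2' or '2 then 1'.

Order 1 then 2:
  1 Stop Lenition: [gutsibuka] → [gutsivuka]
  2 Syncope: [gutsivuka] → [gtsvka]
  result: [gtsvka]
Order 2 then 1:
  2 Syncope: [gutsibuka] → [gtsbka]
  1 Stop Lenition: no change — [gtsbka]
  result: [gtsbka]

2 then 1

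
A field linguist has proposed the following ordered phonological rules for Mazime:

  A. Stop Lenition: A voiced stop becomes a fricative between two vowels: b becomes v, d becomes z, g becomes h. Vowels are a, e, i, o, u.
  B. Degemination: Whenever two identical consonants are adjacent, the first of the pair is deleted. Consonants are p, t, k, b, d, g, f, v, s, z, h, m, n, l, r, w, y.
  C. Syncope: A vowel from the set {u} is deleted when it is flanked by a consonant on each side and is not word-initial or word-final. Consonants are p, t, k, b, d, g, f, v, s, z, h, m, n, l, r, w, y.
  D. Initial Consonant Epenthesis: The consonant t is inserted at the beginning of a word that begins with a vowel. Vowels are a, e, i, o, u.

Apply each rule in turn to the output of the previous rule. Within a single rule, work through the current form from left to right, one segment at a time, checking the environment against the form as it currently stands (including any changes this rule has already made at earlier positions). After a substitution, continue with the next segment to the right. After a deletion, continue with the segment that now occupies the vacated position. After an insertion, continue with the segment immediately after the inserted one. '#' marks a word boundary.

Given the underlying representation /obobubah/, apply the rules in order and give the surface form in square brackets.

A Stop Lenition: [obobubah] → [ovovuvah]
B Degemination: no change — [ovovuvah]
C Syncope: [ovovuvah] → [ovovvah]
D Initial Consonant Epenthesis: [ovovvah] → [tovovvah]

[tovovvah]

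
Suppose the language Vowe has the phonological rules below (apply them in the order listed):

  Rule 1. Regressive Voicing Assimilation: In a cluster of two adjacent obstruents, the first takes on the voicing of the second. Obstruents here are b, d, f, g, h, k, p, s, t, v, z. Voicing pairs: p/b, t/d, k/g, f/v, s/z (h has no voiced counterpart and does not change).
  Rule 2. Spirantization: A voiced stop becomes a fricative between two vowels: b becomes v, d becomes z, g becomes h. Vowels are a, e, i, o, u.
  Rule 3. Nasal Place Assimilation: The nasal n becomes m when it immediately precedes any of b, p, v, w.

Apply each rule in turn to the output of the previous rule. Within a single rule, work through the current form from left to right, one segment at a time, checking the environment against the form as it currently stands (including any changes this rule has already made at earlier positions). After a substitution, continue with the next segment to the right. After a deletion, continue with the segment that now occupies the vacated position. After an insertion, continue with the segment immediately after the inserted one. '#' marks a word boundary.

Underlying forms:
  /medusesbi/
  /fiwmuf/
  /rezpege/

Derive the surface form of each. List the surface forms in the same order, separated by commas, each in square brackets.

/medusesbi/:
  Rule 1 Regressive Voicing Assimilation: [medusesbi] → [medusezbi]
  Rule 2 Spirantization: [medusezbi] → [mezusezbi]
  Rule 3 Nasal Place Assimilation: no change — [mezusezbi]
/fiwmuf/:
  Rule 1 Regressive Voicing Assimilation: no change — [fiwmuf]
  Rule 2 Spirantization: no change — [fiwmuf]
  Rule 3 Nasal Place Assimilation: no change — [fiwmuf]
/rezpege/:
  Rule 1 Regressive Voicing Assimilation: [rezpege] → [respege]
  Rule 2 Spirantization: [respege] → [respehe]
  Rule 3 Nasal Place Assimilation: no change — [respehe]

[mezusezbi], [fiwmuf], [respehe]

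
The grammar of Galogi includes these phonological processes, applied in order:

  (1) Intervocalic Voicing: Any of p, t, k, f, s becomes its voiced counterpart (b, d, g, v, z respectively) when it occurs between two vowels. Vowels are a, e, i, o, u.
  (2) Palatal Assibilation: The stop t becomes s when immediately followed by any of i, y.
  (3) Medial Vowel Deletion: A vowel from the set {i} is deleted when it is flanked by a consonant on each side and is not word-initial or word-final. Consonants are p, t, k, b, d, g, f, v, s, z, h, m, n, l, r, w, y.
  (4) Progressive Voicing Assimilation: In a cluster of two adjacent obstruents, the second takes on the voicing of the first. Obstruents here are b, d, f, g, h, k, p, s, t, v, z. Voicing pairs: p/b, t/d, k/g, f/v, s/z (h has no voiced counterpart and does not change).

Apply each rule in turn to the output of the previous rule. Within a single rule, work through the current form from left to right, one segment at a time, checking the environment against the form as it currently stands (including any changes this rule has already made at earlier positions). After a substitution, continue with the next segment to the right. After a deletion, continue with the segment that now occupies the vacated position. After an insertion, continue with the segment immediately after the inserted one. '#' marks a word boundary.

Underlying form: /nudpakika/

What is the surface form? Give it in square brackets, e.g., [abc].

(1) Intervocalic Voicing: [nudpakika] → [nudpagiga]
(2) Palatal Assibilation: no change — [nudpagiga]
(3) Medial Vowel Deletion: [nudpagiga] → [nudpagga]
(4) Progressive Voicing Assimilation: [nudpagga] → [nudbagga]

[nudbagga]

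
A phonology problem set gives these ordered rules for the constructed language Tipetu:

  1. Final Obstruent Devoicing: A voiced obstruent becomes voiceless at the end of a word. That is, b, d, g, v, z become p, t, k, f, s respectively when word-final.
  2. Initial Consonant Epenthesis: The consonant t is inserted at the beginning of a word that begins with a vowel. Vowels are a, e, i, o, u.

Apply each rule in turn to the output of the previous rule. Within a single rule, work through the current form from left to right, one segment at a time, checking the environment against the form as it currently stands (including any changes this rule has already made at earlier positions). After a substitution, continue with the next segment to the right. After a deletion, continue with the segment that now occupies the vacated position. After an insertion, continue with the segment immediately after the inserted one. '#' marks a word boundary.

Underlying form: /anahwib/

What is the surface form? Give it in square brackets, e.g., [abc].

[tanahwip]

1 Final Obstruent Devoicing: [anahwib] → [anahwip]
2 Initial Consonant Epenthesis: [anahwip] → [tanahwip]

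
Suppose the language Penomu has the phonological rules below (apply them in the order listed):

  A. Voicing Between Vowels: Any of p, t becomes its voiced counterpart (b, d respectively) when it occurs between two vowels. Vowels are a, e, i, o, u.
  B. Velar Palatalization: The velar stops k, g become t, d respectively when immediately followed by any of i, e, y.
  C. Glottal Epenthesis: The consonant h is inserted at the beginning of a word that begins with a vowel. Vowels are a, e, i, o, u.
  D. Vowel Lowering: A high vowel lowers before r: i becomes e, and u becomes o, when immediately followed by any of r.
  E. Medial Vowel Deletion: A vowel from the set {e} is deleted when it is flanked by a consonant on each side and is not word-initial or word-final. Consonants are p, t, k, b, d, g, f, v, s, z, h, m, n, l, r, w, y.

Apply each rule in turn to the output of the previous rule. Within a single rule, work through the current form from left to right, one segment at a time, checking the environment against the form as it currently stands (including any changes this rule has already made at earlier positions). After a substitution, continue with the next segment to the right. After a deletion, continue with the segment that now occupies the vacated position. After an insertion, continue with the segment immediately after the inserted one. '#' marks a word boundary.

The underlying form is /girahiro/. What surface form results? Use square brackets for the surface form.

A Voicing Between Vowels: no change — [girahiro]
B Velar Palatalization: [girahiro] → [dirahiro]
C Glottal Epenthesis: no change — [dirahiro]
D Vowel Lowering: [dirahiro] → [derahero]
E Medial Vowel Deletion: [derahero] → [drahro]

[drahro]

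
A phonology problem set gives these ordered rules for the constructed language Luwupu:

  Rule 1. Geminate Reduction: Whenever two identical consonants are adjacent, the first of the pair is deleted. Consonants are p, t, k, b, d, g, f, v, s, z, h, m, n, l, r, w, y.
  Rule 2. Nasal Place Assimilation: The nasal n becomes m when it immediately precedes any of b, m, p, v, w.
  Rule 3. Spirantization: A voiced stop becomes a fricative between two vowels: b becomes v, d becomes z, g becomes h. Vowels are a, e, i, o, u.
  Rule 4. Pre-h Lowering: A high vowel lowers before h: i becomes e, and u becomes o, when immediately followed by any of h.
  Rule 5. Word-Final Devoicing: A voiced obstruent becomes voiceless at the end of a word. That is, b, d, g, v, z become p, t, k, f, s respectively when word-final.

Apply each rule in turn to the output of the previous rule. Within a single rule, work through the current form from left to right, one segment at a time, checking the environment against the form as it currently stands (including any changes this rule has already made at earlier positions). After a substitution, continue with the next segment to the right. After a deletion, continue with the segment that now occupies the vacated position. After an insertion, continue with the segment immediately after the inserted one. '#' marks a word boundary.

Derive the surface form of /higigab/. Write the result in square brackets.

Rule 1 Geminate Reduction: no change — [higigab]
Rule 2 Nasal Place Assimilation: no change — [higigab]
Rule 3 Spirantization: [higigab] → [hihihab]
Rule 4 Pre-h Lowering: [hihihab] → [hehehab]
Rule 5 Word-Final Devoicing: [hehehab] → [hehehap]

[hehehap]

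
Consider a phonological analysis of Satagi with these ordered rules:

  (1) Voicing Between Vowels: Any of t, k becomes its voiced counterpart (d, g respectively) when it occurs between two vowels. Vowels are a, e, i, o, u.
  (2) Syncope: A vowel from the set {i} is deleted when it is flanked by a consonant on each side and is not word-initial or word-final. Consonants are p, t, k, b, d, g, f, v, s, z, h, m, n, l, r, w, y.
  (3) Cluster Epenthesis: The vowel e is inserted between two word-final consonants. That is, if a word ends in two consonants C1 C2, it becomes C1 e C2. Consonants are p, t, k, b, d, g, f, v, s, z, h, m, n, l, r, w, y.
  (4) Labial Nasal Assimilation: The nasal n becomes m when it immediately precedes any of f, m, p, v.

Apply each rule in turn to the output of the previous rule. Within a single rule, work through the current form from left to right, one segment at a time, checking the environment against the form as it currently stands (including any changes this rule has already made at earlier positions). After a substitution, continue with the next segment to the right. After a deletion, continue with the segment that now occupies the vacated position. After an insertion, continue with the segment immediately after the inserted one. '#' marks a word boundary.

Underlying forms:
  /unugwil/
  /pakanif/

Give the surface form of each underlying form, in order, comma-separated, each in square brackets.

[unugwel], [paganef]

/unugwil/:
  (1) Voicing Between Vowels: no change — [unugwil]
  (2) Syncope: [unugwil] → [unugwl]
  (3) Cluster Epenthesis: [unugwl] → [unugwel]
  (4) Labial Nasal Assimilation: no change — [unugwel]
/pakanif/:
  (1) Voicing Between Vowels: [pakanif] → [paganif]
  (2) Syncope: [paganif] → [paganf]
  (3) Cluster Epenthesis: [paganf] → [paganef]
  (4) Labial Nasal Assimilation: no change — [paganef]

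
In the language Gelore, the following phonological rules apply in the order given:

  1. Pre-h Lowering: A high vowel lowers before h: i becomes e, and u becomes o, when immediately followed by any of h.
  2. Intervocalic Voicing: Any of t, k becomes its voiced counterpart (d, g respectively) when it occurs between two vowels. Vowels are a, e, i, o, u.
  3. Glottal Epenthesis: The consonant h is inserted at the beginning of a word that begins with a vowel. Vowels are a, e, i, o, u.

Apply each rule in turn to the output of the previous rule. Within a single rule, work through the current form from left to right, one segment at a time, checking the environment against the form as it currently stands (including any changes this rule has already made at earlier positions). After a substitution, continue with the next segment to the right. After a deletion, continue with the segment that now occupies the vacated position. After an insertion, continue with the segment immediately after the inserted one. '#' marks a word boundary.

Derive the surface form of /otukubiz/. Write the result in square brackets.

[hodugubiz]

1 Pre-h Lowering: no change — [otukubiz]
2 Intervocalic Voicing: [otukubiz] → [odugubiz]
3 Glottal Epenthesis: [odugubiz] → [hodugubiz]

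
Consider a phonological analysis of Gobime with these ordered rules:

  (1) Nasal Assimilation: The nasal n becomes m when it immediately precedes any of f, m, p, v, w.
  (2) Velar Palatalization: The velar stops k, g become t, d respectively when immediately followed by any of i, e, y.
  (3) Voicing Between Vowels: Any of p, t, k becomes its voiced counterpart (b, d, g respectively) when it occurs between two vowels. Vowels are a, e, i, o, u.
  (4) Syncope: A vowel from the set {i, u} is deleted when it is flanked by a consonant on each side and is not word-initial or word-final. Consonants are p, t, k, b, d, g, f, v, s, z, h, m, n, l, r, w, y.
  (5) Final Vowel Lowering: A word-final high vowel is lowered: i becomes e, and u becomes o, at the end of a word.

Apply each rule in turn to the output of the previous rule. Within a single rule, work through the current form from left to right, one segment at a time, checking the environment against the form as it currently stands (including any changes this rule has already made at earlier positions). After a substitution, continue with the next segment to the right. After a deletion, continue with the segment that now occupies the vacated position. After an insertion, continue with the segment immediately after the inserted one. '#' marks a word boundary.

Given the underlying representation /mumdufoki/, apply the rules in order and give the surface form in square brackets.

(1) Nasal Assimilation: no change — [mumdufoki]
(2) Velar Palatalization: [mumdufoki] → [mumdufoti]
(3) Voicing Between Vowels: [mumdufoti] → [mumdufodi]
(4) Syncope: [mumdufodi] → [mmdfodi]
(5) Final Vowel Lowering: [mmdfodi] → [mmdfode]

[mmdfode]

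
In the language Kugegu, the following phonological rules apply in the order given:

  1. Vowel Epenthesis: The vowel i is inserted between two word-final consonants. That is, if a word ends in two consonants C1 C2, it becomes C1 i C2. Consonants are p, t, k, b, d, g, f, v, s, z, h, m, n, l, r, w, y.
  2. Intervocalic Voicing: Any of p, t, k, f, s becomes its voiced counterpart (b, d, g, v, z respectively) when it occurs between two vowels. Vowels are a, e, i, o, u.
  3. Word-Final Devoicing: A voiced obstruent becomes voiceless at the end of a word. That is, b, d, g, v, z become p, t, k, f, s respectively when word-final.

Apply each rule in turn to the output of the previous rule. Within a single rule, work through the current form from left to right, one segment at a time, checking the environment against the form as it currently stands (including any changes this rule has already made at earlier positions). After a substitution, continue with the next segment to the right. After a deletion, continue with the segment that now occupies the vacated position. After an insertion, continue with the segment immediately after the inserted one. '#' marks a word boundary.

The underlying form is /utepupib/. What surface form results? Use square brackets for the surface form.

[udebubip]

1 Vowel Epenthesis: no change — [utepupib]
2 Intervocalic Voicing: [utepupib] → [udebubib]
3 Word-Final Devoicing: [udebubib] → [udebubip]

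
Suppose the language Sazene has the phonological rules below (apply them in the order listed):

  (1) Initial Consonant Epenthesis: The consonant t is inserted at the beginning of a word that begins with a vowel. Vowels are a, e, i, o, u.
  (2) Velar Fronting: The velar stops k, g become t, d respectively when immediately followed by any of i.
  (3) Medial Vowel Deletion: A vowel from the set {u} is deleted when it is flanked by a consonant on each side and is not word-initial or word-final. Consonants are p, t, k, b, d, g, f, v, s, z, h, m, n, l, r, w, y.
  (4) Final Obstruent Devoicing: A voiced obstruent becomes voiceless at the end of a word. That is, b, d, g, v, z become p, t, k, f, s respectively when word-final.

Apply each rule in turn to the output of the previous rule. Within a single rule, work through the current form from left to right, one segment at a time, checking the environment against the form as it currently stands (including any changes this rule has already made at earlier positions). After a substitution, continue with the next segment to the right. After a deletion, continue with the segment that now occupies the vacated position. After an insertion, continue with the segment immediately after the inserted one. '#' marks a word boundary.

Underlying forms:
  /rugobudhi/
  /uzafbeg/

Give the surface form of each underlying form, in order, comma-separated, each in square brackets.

/rugobudhi/:
  (1) Initial Consonant Epenthesis: no change — [rugobudhi]
  (2) Velar Fronting: no change — [rugobudhi]
  (3) Medial Vowel Deletion: [rugobudhi] → [rgobdhi]
  (4) Final Obstruent Devoicing: no change — [rgobdhi]
/uzafbeg/:
  (1) Initial Consonant Epenthesis: [uzafbeg] → [tuzafbeg]
  (2) Velar Fronting: no change — [tuzafbeg]
  (3) Medial Vowel Deletion: [tuzafbeg] → [tzafbeg]
  (4) Final Obstruent Devoicing: [tzafbeg] → [tzafbek]

[rgobdhi], [tzafbek]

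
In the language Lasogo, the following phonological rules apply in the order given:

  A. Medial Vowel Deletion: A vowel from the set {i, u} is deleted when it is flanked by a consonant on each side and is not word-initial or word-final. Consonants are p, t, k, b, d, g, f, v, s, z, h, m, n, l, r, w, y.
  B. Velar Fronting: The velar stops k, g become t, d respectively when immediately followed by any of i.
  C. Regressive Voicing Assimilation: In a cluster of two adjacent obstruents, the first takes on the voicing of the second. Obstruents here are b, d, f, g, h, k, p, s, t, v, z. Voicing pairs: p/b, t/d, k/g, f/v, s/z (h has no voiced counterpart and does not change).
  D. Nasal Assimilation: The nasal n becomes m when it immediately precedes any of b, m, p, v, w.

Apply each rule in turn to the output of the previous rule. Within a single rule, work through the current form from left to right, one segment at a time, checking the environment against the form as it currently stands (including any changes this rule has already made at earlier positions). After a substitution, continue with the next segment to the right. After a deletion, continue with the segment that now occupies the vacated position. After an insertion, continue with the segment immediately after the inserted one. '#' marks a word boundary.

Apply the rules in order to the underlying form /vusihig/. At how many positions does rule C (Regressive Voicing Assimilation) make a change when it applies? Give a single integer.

1

A Medial Vowel Deletion: [vusihig] → [vshg]
B Velar Fronting: no change — [vshg]
C Regressive Voicing Assimilation: [vshg] → [fshg]
D Nasal Assimilation: no change — [fshg]
Rule C changed 1 position(s).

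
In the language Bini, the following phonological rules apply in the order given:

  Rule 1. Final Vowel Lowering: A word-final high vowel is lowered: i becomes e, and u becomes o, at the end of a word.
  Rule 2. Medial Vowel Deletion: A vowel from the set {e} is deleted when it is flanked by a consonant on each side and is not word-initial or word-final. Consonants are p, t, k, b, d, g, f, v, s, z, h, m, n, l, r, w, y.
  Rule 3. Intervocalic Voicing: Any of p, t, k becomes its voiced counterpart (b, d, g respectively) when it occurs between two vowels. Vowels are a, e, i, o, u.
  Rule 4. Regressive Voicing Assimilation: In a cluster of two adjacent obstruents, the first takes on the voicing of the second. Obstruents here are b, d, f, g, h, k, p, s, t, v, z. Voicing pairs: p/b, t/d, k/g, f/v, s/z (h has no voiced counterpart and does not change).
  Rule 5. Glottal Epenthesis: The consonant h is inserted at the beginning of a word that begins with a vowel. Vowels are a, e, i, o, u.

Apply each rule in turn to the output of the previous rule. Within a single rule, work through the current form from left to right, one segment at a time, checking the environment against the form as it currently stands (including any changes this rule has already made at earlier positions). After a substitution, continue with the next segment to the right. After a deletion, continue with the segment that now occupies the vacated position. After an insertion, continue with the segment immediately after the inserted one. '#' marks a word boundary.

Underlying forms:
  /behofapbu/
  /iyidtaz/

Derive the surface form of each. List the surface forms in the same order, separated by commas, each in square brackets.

[phofabbo], [hiyittaz]

/behofapbu/:
  Rule 1 Final Vowel Lowering: [behofapbu] → [behofapbo]
  Rule 2 Medial Vowel Deletion: [behofapbo] → [bhofapbo]
  Rule 3 Intervocalic Voicing: no change — [bhofapbo]
  Rule 4 Regressive Voicing Assimilation: [bhofapbo] → [phofabbo]
  Rule 5 Glottal Epenthesis: no change — [phofabbo]
/iyidtaz/:
  Rule 1 Final Vowel Lowering: no change — [iyidtaz]
  Rule 2 Medial Vowel Deletion: no change — [iyidtaz]
  Rule 3 Intervocalic Voicing: no change — [iyidtaz]
  Rule 4 Regressive Voicing Assimilation: [iyidtaz] → [iyittaz]
  Rule 5 Glottal Epenthesis: [iyittaz] → [hiyittaz]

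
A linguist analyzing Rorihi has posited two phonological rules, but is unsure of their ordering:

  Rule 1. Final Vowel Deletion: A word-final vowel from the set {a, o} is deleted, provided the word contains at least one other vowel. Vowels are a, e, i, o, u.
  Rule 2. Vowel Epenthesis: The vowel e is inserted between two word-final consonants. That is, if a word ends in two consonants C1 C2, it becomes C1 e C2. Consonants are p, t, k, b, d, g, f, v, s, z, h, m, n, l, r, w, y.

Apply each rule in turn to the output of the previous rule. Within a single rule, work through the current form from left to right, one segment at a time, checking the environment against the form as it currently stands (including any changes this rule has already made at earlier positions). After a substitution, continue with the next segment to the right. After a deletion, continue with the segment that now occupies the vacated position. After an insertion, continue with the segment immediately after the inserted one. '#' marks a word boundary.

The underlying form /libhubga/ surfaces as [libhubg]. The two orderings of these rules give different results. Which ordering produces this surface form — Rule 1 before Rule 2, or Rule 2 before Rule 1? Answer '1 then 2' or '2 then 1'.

Order 1 then 2:
  1 Final Vowel Deletion: [libhubga] → [libhubg]
  2 Vowel Epenthesis: [libhubg] → [libhubeg]
  result: [libhubeg]
Order 2 then 1:
  2 Vowel Epenthesis: no change — [libhubga]
  1 Final Vowel Deletion: [libhubga] → [libhubg]
  result: [libhubg]

2 then 1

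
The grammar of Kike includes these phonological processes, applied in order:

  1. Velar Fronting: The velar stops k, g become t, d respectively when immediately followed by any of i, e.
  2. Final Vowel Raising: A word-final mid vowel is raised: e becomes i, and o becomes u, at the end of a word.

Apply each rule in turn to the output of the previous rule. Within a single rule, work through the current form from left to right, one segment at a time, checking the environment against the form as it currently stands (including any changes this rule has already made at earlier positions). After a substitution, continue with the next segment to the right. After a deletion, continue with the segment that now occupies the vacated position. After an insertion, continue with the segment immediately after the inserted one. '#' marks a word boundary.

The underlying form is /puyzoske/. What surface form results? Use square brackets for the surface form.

[puyzosti]

1 Velar Fronting: [puyzoske] → [puyzoste]
2 Final Vowel Raising: [puyzoste] → [puyzosti]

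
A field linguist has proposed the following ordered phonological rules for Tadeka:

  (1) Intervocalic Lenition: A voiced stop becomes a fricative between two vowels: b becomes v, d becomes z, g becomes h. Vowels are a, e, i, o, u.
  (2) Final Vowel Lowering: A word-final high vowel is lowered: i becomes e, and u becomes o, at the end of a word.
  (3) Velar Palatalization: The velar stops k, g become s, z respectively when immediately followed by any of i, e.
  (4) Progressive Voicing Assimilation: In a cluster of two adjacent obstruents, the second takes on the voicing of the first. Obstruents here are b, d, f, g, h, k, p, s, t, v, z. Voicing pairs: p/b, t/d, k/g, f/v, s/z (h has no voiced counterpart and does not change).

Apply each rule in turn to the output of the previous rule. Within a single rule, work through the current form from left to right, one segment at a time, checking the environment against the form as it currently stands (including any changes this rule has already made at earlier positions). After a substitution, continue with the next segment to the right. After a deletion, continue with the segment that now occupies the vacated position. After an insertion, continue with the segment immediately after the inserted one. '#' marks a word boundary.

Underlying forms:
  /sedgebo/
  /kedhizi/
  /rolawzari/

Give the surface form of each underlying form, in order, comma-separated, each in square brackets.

/sedgebo/:
  (1) Intervocalic Lenition: [sedgebo] → [sedgevo]
  (2) Final Vowel Lowering: no change — [sedgevo]
  (3) Velar Palatalization: [sedgevo] → [sedzevo]
  (4) Progressive Voicing Assimilation: no change — [sedzevo]
/kedhizi/:
  (1) Intervocalic Lenition: no change — [kedhizi]
  (2) Final Vowel Lowering: [kedhizi] → [kedhize]
  (3) Velar Palatalization: [kedhize] → [sedhize]
  (4) Progressive Voicing Assimilation: no change — [sedhize]
/rolawzari/:
  (1) Intervocalic Lenition: no change — [rolawzari]
  (2) Final Vowel Lowering: [rolawzari] → [rolawzare]
  (3) Velar Palatalization: no change — [rolawzare]
  (4) Progressive Voicing Assimilation: no change — [rolawzare]

[sedzevo], [sedhize], [rolawzare]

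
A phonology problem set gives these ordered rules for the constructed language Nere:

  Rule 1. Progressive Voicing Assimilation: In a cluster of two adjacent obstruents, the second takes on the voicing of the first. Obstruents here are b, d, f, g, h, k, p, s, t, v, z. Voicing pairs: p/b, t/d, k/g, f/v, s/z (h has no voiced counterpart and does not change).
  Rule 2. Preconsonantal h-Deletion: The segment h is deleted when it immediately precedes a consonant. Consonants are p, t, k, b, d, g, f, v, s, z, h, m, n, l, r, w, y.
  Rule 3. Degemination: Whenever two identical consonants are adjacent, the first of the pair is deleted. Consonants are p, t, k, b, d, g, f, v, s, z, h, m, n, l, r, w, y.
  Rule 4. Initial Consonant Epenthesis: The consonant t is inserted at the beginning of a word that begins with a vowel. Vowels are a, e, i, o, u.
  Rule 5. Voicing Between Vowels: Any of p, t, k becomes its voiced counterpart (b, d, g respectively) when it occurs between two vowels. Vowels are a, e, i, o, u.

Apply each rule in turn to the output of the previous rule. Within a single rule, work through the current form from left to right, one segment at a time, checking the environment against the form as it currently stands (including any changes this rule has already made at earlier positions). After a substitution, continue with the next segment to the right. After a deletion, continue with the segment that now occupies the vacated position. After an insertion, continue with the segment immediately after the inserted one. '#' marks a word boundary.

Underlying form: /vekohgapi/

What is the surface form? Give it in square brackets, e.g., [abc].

[vegogabi]

Rule 1 Progressive Voicing Assimilation: [vekohgapi] → [vekohkapi]
Rule 2 Preconsonantal h-Deletion: [vekohkapi] → [vekokapi]
Rule 3 Degemination: no change — [vekokapi]
Rule 4 Initial Consonant Epenthesis: no change — [vekokapi]
Rule 5 Voicing Between Vowels: [vekokapi] → [vegogabi]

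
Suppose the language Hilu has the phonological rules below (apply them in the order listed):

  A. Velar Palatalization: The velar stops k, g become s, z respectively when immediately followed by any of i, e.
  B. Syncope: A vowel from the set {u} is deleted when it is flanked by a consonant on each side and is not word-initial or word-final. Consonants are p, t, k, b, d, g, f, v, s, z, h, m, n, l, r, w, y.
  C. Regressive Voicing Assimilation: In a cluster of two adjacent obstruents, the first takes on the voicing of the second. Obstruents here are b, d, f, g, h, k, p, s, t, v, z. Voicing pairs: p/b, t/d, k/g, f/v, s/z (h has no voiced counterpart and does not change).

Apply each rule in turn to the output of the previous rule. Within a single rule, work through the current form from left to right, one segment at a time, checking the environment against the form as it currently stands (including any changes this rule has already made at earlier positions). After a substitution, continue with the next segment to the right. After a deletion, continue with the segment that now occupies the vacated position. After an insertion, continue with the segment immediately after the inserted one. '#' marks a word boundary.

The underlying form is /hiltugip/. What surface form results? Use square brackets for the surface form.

A Velar Palatalization: [hiltugip] → [hiltuzip]
B Syncope: [hiltuzip] → [hiltzip]
C Regressive Voicing Assimilation: [hiltzip] → [hildzip]

[hildzip]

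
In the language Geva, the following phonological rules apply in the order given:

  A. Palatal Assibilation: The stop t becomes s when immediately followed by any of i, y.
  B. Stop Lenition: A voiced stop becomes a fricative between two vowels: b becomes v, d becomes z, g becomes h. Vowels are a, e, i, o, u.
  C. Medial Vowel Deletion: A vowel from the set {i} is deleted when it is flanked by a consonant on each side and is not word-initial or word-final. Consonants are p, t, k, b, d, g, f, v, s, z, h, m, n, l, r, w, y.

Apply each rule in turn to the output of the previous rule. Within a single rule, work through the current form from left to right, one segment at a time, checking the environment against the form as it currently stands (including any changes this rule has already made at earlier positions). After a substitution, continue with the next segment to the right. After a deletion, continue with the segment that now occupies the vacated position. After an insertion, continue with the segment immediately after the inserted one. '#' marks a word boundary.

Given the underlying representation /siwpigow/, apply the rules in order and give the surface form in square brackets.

A Palatal Assibilation: no change — [siwpigow]
B Stop Lenition: [siwpigow] → [siwpihow]
C Medial Vowel Deletion: [siwpihow] → [swphow]

[swphow]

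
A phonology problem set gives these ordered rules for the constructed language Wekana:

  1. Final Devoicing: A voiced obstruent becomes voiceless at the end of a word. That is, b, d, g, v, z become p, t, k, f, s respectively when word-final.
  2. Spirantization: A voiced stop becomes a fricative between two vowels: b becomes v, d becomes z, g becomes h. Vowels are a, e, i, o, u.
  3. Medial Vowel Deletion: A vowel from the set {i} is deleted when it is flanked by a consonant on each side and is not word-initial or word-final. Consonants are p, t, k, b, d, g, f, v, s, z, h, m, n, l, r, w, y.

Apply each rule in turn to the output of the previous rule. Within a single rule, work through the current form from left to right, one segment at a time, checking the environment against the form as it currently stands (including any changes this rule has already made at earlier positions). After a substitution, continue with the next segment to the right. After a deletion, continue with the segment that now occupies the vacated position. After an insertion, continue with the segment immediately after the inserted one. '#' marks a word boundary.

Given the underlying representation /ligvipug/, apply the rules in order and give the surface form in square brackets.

1 Final Devoicing: [ligvipug] → [ligvipuk]
2 Spirantization: no change — [ligvipuk]
3 Medial Vowel Deletion: [ligvipuk] → [lgvpuk]

[lgvpuk]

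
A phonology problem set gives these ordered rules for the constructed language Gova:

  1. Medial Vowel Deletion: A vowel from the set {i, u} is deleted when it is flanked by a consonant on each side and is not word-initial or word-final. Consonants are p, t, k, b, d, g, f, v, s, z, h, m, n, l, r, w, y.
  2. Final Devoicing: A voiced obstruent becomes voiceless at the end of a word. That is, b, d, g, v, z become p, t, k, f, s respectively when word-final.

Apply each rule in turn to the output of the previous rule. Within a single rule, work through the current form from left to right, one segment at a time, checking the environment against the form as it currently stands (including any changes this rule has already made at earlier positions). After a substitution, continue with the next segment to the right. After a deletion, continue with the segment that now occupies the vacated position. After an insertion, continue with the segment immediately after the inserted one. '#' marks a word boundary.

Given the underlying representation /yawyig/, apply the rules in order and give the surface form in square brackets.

1 Medial Vowel Deletion: [yawyig] → [yawyg]
2 Final Devoicing: [yawyg] → [yawyk]

[yawyk]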